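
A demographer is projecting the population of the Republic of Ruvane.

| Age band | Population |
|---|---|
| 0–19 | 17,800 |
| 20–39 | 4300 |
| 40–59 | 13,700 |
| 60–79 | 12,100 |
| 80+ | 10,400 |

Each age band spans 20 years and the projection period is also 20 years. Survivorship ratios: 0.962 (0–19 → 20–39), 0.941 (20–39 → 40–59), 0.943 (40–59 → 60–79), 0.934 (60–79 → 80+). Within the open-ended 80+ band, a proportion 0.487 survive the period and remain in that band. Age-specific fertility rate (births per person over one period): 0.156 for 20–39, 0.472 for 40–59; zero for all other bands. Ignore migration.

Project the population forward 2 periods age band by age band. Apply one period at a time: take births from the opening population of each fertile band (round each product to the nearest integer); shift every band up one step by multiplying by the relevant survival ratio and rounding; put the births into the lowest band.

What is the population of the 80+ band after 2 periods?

Period 1.
Births: 4300 × 0.156 = 671  |  13700 × 0.472 = 6466 → 7137
20–39: 17800 × 0.962 = 17124
40–59: 4300 × 0.941 = 4046
60–79: 13700 × 0.943 = 12919
80+: 12100 × 0.934 + 10400 × 0.487 = 11301 + 5065 = 16366
Giving 7137 / 17124 / 4046 / 12919 / 16366.
Period 2.
Births: 17124 × 0.156 = 2671  |  4046 × 0.472 = 1910 → 4581
20–39: 7137 × 0.962 = 6866
40–59: 17124 × 0.941 = 16114
60–79: 4046 × 0.943 = 3815
80+: 12919 × 0.934 + 16366 × 0.487 = 12066 + 7970 = 20036
Giving 4581 / 6866 / 16114 / 3815 / 20036.

20036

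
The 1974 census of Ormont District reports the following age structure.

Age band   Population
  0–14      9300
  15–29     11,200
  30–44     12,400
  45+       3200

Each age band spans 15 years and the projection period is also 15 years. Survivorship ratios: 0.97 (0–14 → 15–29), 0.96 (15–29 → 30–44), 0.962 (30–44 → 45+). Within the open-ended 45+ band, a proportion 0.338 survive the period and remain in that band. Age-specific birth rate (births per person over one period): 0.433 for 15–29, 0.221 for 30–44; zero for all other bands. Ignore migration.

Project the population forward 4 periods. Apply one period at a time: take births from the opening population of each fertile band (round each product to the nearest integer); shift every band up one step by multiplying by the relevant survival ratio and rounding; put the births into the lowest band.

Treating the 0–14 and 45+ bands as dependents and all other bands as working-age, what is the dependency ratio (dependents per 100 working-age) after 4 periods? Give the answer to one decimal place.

143.5

Let group 1 be 0–14 through group 4 = 45+.
Period 1:
Births: 11200 * 0.433 = 4850  |  12400 * 0.221 = 2740 → total 7590
Group 2: 9300 * 0.97 = 9021
Group 3: 11200 * 0.96 = 10752
Group 4: 12400 * 0.962 + 3200 * 0.338 = 11929 + 1082 = 13011
Giving 7590 / 9021 / 10752 / 13011.
Period 2:
Births: 9021 * 0.433 = 3906  |  10752 * 0.221 = 2376 → total 6282
Group 2: 7590 * 0.97 = 7362
Group 3: 9021 * 0.96 = 8660
Group 4: 10752 * 0.962 + 13011 * 0.338 = 10343 + 4398 = 14741
Giving 6282 / 7362 / 8660 / 14741.
Period 3:
Births: 7362 * 0.433 = 3188  |  8660 * 0.221 = 1914 → total 5102
Group 2: 6282 * 0.97 = 6094
Group 3: 7362 * 0.96 = 7068
Group 4: 8660 * 0.962 + 14741 * 0.338 = 8331 + 4982 = 13313
Giving 5102 / 6094 / 7068 / 13313.
Period 4:
Births: 6094 * 0.433 = 2639  |  7068 * 0.221 = 1562 → total 4201
Group 2: 5102 * 0.97 = 4949
Group 3: 6094 * 0.96 = 5850
Group 4: 7068 * 0.962 + 13313 * 0.338 = 6799 + 4500 = 11299
Giving 4201 / 4949 / 5850 / 11299.
Dependents (band 0–14 + band 45+) = 4201 + 11299 = 15500; working-age = 10799; ratio = 15500/10799 × 100 = 143.5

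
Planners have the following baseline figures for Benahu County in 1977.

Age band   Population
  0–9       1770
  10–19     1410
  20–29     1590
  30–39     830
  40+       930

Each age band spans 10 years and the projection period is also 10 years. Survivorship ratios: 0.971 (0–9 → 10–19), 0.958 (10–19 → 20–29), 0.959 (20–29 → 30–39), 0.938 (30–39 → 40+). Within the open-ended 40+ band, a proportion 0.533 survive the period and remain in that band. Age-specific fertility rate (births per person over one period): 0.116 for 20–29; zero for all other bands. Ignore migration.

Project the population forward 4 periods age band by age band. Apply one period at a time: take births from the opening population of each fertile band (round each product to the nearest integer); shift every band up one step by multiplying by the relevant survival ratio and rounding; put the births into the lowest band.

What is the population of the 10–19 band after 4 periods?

After projecting period 1:
Births: 1590 × 0.116 = 184
10–19: 1770 × 0.971 = 1719
20–29: 1410 × 0.958 = 1351
30–39: 1590 × 0.959 = 1525
40+: 830 × 0.938 + 930 × 0.533 = 779 + 496 = 1275
End of period: [184, 1719, 1351, 1525, 1275]
After projecting period 2:
Births: 1351 × 0.116 = 157
10–19: 184 × 0.971 = 179
20–29: 1719 × 0.958 = 1647
30–39: 1351 × 0.959 = 1296
40+: 1525 × 0.938 + 1275 × 0.533 = 1430 + 680 = 2110
End of period: [157, 179, 1647, 1296, 2110]
After projecting period 3:
Births: 1647 × 0.116 = 191
10–19: 157 × 0.971 = 152
20–29: 179 × 0.958 = 171
30–39: 1647 × 0.959 = 1579
40+: 1296 × 0.938 + 2110 × 0.533 = 1216 + 1125 = 2341
End of period: [191, 152, 171, 1579, 2341]
After projecting period 4:
Births: 171 × 0.116 = 20
10–19: 191 × 0.971 = 185
20–29: 152 × 0.958 = 146
30–39: 171 × 0.959 = 164
40+: 1579 × 0.938 + 2341 × 0.533 = 1481 + 1248 = 2729
End of period: [20, 185, 146, 164, 2729]

185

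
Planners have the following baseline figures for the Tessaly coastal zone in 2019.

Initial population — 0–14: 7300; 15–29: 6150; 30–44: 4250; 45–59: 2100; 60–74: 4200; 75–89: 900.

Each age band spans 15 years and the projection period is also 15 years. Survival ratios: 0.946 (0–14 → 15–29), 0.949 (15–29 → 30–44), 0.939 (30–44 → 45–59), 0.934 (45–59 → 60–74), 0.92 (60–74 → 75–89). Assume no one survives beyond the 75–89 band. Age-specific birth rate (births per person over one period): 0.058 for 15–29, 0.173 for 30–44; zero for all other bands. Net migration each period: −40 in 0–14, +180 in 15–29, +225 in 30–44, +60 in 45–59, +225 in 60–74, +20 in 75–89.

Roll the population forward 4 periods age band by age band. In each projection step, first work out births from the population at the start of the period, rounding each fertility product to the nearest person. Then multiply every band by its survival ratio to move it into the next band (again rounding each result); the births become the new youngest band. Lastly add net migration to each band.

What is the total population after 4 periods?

After projecting period 1:
Births: 6150 × 0.058 = 357  |  4250 × 0.173 = 735 ⇒ total 1092
15–29: 7300 × 0.946 = 6906
30–44: 6150 × 0.949 = 5836
45–59: 4250 × 0.939 = 3991
60–74: 2100 × 0.934 = 1961
75–89: 4200 × 0.92 = 3864
Net migration: 0–14 − 40 → 1052; 15–29 + 180 → 7086; 30–44 + 225 → 6061; 45–59 + 60 → 4051; 60–74 + 225 → 2186; 75–89 + 20 → 3884
Giving 1052 / 7086 / 6061 / 4051 / 2186 / 3884.
After projecting period 2:
Births: 7086 × 0.058 = 411  |  6061 × 0.173 = 1049 ⇒ total 1460
15–29: 1052 × 0.946 = 995
30–44: 7086 × 0.949 = 6725
45–59: 6061 × 0.939 = 5691
60–74: 4051 × 0.934 = 3784
75–89: 2186 × 0.92 = 2011
Net migration: 0–14 − 40 → 1420; 15–29 + 180 → 1175; 30–44 + 225 → 6950; 45–59 + 60 → 5751; 60–74 + 225 → 4009; 75–89 + 20 → 2031
Giving 1420 / 1175 / 6950 / 5751 / 4009 / 2031.
After projecting period 3:
Births: 1175 × 0.058 = 68  |  6950 × 0.173 = 1202 ⇒ total 1270
15–29: 1420 × 0.946 = 1343
30–44: 1175 × 0.949 = 1115
45–59: 6950 × 0.939 = 6526
60–74: 5751 × 0.934 = 5371
75–89: 4009 × 0.92 = 3688
Net migration: 0–14 − 40 → 1230; 15–29 + 180 → 1523; 30–44 + 225 → 1340; 45–59 + 60 → 6586; 60–74 + 225 → 5596; 75–89 + 20 → 3708
Giving 1230 / 1523 / 1340 / 6586 / 5596 / 3708.
After projecting period 4:
Births: 1523 × 0.058 = 88  |  1340 × 0.173 = 232 ⇒ total 320
15–29: 1230 × 0.946 = 1164
30–44: 1523 × 0.949 = 1445
45–59: 1340 × 0.939 = 1258
60–74: 6586 × 0.934 = 6151
75–89: 5596 × 0.92 = 5148
Net migration: 0–14 − 40 → 280; 15–29 + 180 → 1344; 30–44 + 225 → 1670; 45–59 + 60 → 1318; 60–74 + 225 → 6376; 75–89 + 20 → 5168
Giving 280 / 1344 / 1670 / 1318 / 6376 / 5168.
Total after period 4: 280 + 1344 + 1670 + 1318 + 6376 + 5168 = 16156

16156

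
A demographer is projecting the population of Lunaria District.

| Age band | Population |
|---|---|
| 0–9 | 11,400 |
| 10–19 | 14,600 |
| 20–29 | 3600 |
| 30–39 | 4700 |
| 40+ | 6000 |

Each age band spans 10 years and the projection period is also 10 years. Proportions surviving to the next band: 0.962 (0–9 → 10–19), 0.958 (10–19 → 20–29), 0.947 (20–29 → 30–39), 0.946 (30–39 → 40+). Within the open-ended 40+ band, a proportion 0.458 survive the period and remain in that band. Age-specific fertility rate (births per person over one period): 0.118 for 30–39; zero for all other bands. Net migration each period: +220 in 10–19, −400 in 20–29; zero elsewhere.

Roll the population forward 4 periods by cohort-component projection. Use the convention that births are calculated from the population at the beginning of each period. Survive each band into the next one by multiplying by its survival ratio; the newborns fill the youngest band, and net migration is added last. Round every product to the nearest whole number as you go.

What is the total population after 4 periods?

Call the bands 1 to 5, youngest first.
After projecting period 1:
Births: 4700 × 0.118 = 555
Band 2: 11400 × 0.962 = 10967
Band 3: 14600 × 0.958 = 13987
Band 4: 3600 × 0.947 = 3409
Band 5: 4700 × 0.946 + 6000 × 0.458 = 4446 + 2748 = 7194
Net migration: Band 2 + 220 → 11187; Band 3 − 400 → 13587
Population now: 0–9=555, 10–19=11187, 20–29=13587, 30–39=3409, 40+=7194
After projecting period 2:
Births: 3409 × 0.118 = 402
Band 2: 555 × 0.962 = 534
Band 3: 11187 × 0.958 = 10717
Band 4: 13587 × 0.947 = 12867
Band 5: 3409 × 0.946 + 7194 × 0.458 = 3225 + 3295 = 6520
Net migration: Band 2 + 220 → 754; Band 3 − 400 → 10317
Population now: 0–9=402, 10–19=754, 20–29=10317, 30–39=12867, 40+=6520
After projecting period 3:
Births: 12867 × 0.118 = 1518
Band 2: 402 × 0.962 = 387
Band 3: 754 × 0.958 = 722
Band 4: 10317 × 0.947 = 9770
Band 5: 12867 × 0.946 + 6520 × 0.458 = 12172 + 2986 = 15158
Net migration: Band 2 + 220 → 607; Band 3 − 400 → 322
Population now: 0–9=1518, 10–19=607, 20–29=322, 30–39=9770, 40+=15158
After projecting period 4:
Births: 9770 × 0.118 = 1153
Band 2: 1518 × 0.962 = 1460
Band 3: 607 × 0.958 = 582
Band 4: 322 × 0.947 = 305
Band 5: 9770 × 0.946 + 15158 × 0.458 = 9242 + 6942 = 16184
Net migration: Band 2 + 220 → 1680; Band 3 − 400 → 182
Population now: 0–9=1153, 10–19=1680, 20–29=182, 30–39=305, 40+=16184
Total after period 4: 1153 + 1680 + 182 + 305 + 16184 = 19504

19504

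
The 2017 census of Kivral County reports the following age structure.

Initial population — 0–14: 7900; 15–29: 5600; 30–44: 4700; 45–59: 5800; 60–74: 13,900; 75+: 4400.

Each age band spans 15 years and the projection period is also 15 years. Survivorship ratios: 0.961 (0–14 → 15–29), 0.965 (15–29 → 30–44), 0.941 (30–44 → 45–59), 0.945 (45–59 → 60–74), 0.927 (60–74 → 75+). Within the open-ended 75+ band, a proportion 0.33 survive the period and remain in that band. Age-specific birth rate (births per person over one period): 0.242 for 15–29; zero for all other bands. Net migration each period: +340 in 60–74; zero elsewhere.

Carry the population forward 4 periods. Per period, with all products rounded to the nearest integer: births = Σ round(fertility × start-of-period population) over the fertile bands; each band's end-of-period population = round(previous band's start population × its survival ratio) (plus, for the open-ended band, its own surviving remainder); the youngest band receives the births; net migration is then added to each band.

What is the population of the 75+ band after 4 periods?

Call the bands 1 to 6, youngest first.
After projecting period 1:
Births: 5600 × 0.242 = 1355
Band 2: 7900 × 0.961 = 7592
Band 3: 5600 × 0.965 = 5404
Band 4: 4700 × 0.941 = 4423
Band 5: 5800 × 0.945 = 5481
Band 6: 13900 × 0.927 + 4400 × 0.33 = 12885 + 1452 = 14337
Net migration: Band 5 + 340 → 5821
Population now: 0–14=1355, 15–29=7592, 30–44=5404, 45–59=4423, 60–74=5821, 75+=14337
After projecting period 2:
Births: 7592 × 0.242 = 1837
Band 2: 1355 × 0.961 = 1302
Band 3: 7592 × 0.965 = 7326
Band 4: 5404 × 0.941 = 5085
Band 5: 4423 × 0.945 = 4180
Band 6: 5821 × 0.927 + 14337 × 0.33 = 5396 + 4731 = 10127
Net migration: Band 5 + 340 → 4520
Population now: 0–14=1837, 15–29=1302, 30–44=7326, 45–59=5085, 60–74=4520, 75+=10127
After projecting period 3:
Births: 1302 × 0.242 = 315
Band 2: 1837 × 0.961 = 1765
Band 3: 1302 × 0.965 = 1256
Band 4: 7326 × 0.941 = 6894
Band 5: 5085 × 0.945 = 4805
Band 6: 4520 × 0.927 + 10127 × 0.33 = 4190 + 3342 = 7532
Net migration: Band 5 + 340 → 5145
Population now: 0–14=315, 15–29=1765, 30–44=1256, 45–59=6894, 60–74=5145, 75+=7532
After projecting period 4:
Births: 1765 × 0.242 = 427
Band 2: 315 × 0.961 = 303
Band 3: 1765 × 0.965 = 1703
Band 4: 1256 × 0.941 = 1182
Band 5: 6894 × 0.945 = 6515
Band 6: 5145 × 0.927 + 7532 × 0.33 = 4769 + 2486 = 7255
Net migration: Band 5 + 340 → 6855
Population now: 0–14=427, 15–29=303, 30–44=1703, 45–59=1182, 60–74=6855, 75+=7255

7255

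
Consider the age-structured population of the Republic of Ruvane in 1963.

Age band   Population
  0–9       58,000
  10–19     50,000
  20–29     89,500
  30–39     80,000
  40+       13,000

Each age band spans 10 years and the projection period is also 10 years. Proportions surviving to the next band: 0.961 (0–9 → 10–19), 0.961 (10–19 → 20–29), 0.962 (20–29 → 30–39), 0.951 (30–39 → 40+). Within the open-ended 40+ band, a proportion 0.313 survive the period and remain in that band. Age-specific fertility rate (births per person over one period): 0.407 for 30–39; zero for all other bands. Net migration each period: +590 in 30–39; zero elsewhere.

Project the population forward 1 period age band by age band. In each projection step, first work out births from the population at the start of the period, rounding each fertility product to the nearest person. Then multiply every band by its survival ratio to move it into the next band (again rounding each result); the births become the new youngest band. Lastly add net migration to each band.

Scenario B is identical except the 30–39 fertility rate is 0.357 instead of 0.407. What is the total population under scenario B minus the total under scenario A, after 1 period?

-4000

Numbering the groups 1..5 from youngest to oldest:
— Period 1 —
Births: 80000 × 0.407 = 32560
Group 2: 58000 × 0.961 = 55738
Group 3: 50000 × 0.961 = 48050
Group 4: 89500 × 0.962 = 86099
Group 5: 80000 × 0.951 + 13000 × 0.313 = 76080 + 4069 = 80149
Net migration: Group 4 + 590 → 86689
→ [32560, 55738, 48050, 86689, 80149]
Scenario A total after 1 period: 303186
Scenario B projection —
— Period 1 —
Births: 80000 × 0.357 = 28560
Group 2: 58000 × 0.961 = 55738
Group 3: 50000 × 0.961 = 48050
Group 4: 89500 × 0.962 = 86099
Group 5: 80000 × 0.951 + 13000 × 0.313 = 76080 + 4069 = 80149
Net migration: Group 4 + 590 → 86689
→ [28560, 55738, 48050, 86689, 80149]
Scenario B total after 1 period: 299186
Difference B − A = 299186 − 303186 = -4000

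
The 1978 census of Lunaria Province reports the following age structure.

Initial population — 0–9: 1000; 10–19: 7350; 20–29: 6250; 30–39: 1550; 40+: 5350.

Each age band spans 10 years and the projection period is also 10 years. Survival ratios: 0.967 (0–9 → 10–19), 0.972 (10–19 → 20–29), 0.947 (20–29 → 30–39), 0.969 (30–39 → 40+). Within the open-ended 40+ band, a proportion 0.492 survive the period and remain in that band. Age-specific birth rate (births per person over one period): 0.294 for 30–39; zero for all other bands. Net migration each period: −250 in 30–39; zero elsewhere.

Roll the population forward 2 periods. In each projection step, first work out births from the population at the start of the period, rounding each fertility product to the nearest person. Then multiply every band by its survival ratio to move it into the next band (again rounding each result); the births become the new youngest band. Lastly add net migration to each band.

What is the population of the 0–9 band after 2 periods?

Let group 1 be 0–9 through group 5 = 40+.
[period 1]
Births: 1550 × 0.294 = 456
Group 2: 1000 × 0.967 = 967
Group 3: 7350 × 0.972 = 7144
Group 4: 6250 × 0.947 = 5919
Group 5: 1550 × 0.969 + 5350 × 0.492 = 1502 + 2632 = 4134
Net migration: Group 4 − 250 → 5669
End of period: [456, 967, 7144, 5669, 4134]
[period 2]
Births: 5669 × 0.294 = 1667
Group 2: 456 × 0.967 = 441
Group 3: 967 × 0.972 = 940
Group 4: 7144 × 0.947 = 6765
Group 5: 5669 × 0.969 + 4134 × 0.492 = 5493 + 2034 = 7527
Net migration: Group 4 − 250 → 6515
End of period: [1667, 441, 940, 6515, 7527]

1667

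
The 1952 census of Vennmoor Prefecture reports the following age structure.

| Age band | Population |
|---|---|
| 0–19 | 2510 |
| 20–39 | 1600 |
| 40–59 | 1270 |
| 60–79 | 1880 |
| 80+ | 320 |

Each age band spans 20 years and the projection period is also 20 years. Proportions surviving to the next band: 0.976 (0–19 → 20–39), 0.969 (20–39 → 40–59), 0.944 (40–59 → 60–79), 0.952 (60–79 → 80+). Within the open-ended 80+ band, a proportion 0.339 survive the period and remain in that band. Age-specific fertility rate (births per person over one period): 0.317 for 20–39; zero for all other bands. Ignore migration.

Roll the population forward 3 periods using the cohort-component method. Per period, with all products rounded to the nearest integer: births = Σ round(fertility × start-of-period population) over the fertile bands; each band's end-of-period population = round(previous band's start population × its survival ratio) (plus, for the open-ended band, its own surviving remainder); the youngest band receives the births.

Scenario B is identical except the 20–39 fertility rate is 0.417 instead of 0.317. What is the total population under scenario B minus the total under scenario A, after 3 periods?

504

Call the groups 1 to 5, youngest first.
Period 1.
Births: 1600 * 0.317 = 507
Group 2: 2510 * 0.976 = 2450
Group 3: 1600 * 0.969 = 1550
Group 4: 1270 * 0.944 = 1199
Group 5: 1880 * 0.952 + 320 * 0.339 = 1790 + 108 = 1898
End of period: [507, 2450, 1550, 1199, 1898]
Period 2.
Births: 2450 * 0.317 = 777
Group 2: 507 * 0.976 = 495
Group 3: 2450 * 0.969 = 2374
Group 4: 1550 * 0.944 = 1463
Group 5: 1199 * 0.952 + 1898 * 0.339 = 1141 + 643 = 1784
End of period: [777, 495, 2374, 1463, 1784]
Period 3.
Births: 495 * 0.317 = 157
Group 2: 777 * 0.976 = 758
Group 3: 495 * 0.969 = 480
Group 4: 2374 * 0.944 = 2241
Group 5: 1463 * 0.952 + 1784 * 0.339 = 1393 + 605 = 1998
End of period: [157, 758, 480, 2241, 1998]
Scenario A total after 3 periods: 5634
Scenario B projection —
Period 1.
Births: 1600 * 0.417 = 667
Group 2: 2510 * 0.976 = 2450
Group 3: 1600 * 0.969 = 1550
Group 4: 1270 * 0.944 = 1199
Group 5: 1880 * 0.952 + 320 * 0.339 = 1790 + 108 = 1898
End of period: [667, 2450, 1550, 1199, 1898]
Period 2.
Births: 2450 * 0.417 = 1022
Group 2: 667 * 0.976 = 651
Group 3: 2450 * 0.969 = 2374
Group 4: 1550 * 0.944 = 1463
Group 5: 1199 * 0.952 + 1898 * 0.339 = 1141 + 643 = 1784
End of period: [1022, 651, 2374, 1463, 1784]
Period 3.
Births: 651 * 0.417 = 271
Group 2: 1022 * 0.976 = 997
Group 3: 651 * 0.969 = 631
Group 4: 2374 * 0.944 = 2241
Group 5: 1463 * 0.952 + 1784 * 0.339 = 1393 + 605 = 1998
End of period: [271, 997, 631, 2241, 1998]
Scenario B total after 3 periods: 6138
Difference B − A = 6138 − 5634 = 504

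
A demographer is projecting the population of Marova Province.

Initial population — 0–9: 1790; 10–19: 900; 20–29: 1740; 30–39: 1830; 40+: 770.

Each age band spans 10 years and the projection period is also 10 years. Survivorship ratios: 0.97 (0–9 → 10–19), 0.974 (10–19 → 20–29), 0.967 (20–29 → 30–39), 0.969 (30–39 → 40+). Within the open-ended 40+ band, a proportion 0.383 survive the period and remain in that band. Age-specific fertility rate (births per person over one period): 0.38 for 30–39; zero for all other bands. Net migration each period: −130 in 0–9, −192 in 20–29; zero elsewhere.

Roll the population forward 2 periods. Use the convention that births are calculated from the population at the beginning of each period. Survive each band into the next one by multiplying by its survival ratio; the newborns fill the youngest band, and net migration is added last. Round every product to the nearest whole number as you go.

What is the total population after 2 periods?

Period 1.
Births: 1830 * 0.38 = 695
10–19: 1790 * 0.97 = 1736
20–29: 900 * 0.974 = 877
30–39: 1740 * 0.967 = 1683
40+: 1830 * 0.969 + 770 * 0.383 = 1773 + 295 = 2068
Net migration: 0–9 − 130 → 565; 20–29 − 192 → 685
End of period: [565, 1736, 685, 1683, 2068]
Period 2.
Births: 1683 * 0.38 = 640
10–19: 565 * 0.97 = 548
20–29: 1736 * 0.974 = 1691
30–39: 685 * 0.967 = 662
40+: 1683 * 0.969 + 2068 * 0.383 = 1631 + 792 = 2423
Net migration: 0–9 − 130 → 510; 20–29 − 192 → 1499
End of period: [510, 548, 1499, 662, 2423]
Total after period 2: 510 + 548 + 1499 + 662 + 2423 = 5642

5642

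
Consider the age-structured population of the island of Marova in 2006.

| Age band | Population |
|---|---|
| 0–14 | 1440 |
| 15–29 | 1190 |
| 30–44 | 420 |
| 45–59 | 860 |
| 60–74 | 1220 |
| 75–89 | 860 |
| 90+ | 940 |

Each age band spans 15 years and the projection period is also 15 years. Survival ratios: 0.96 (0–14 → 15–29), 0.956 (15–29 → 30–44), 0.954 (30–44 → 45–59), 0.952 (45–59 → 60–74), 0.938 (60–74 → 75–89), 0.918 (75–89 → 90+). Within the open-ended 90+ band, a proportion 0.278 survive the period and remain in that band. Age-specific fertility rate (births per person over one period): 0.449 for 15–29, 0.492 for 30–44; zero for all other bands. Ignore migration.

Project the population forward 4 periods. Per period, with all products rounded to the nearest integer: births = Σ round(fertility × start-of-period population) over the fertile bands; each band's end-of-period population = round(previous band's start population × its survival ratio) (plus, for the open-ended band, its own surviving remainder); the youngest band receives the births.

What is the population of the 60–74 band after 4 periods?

Let group 1 be 0–14 through group 7 = 90+.
After projecting period 1:
Births: 1190 * 0.449 = 534, 420 * 0.492 = 207 ⇒ total 741
Group 2: 1440 * 0.96 = 1382
Group 3: 1190 * 0.956 = 1138
Group 4: 420 * 0.954 = 401
Group 5: 860 * 0.952 = 819
Group 6: 1220 * 0.938 = 1144
Group 7: 860 * 0.918 + 940 * 0.278 = 789 + 261 = 1050
Giving 741 / 1382 / 1138 / 401 / 819 / 1144 / 1050.
After projecting period 2:
Births: 1382 * 0.449 = 621, 1138 * 0.492 = 560 ⇒ total 1181
Group 2: 741 * 0.96 = 711
Group 3: 1382 * 0.956 = 1321
Group 4: 1138 * 0.954 = 1086
Group 5: 401 * 0.952 = 382
Group 6: 819 * 0.938 = 768
Group 7: 1144 * 0.918 + 1050 * 0.278 = 1050 + 292 = 1342
Giving 1181 / 711 / 1321 / 1086 / 382 / 768 / 1342.
After projecting period 3:
Births: 711 * 0.449 = 319, 1321 * 0.492 = 650 ⇒ total 969
Group 2: 1181 * 0.96 = 1134
Group 3: 711 * 0.956 = 680
Group 4: 1321 * 0.954 = 1260
Group 5: 1086 * 0.952 = 1034
Group 6: 382 * 0.938 = 358
Group 7: 768 * 0.918 + 1342 * 0.278 = 705 + 373 = 1078
Giving 969 / 1134 / 680 / 1260 / 1034 / 358 / 1078.
After projecting period 4:
Births: 1134 * 0.449 = 509, 680 * 0.492 = 335 ⇒ total 844
Group 2: 969 * 0.96 = 930
Group 3: 1134 * 0.956 = 1084
Group 4: 680 * 0.954 = 649
Group 5: 1260 * 0.952 = 1200
Group 6: 1034 * 0.938 = 970
Group 7: 358 * 0.918 + 1078 * 0.278 = 329 + 300 = 629
Giving 844 / 930 / 1084 / 649 / 1200 / 970 / 629.

1200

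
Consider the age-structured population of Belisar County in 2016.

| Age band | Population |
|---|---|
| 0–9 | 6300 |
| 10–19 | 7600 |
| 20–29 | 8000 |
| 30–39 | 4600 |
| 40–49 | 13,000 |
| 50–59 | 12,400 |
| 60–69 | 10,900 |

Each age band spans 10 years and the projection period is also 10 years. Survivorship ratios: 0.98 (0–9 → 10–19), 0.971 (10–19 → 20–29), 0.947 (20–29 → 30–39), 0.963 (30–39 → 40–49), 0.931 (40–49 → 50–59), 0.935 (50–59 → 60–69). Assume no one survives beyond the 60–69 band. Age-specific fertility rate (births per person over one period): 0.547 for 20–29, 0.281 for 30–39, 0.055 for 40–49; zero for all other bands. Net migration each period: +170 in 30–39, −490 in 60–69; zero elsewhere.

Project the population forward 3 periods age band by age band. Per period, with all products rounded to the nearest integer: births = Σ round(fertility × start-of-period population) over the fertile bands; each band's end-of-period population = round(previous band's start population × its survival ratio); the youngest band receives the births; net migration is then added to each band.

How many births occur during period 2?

Call the groups 1 to 7, youngest first.
Period 1.
Births: 8000 × 0.547 = 4376, 4600 × 0.281 = 1293, 13000 × 0.055 = 715 — total 6384
Group 2: 6300 × 0.98 = 6174
Group 3: 7600 × 0.971 = 7380
Group 4: 8000 × 0.947 = 7576
Group 5: 4600 × 0.963 = 4430
Group 6: 13000 × 0.931 = 12103
Group 7: 12400 × 0.935 = 11594
Net migration: Group 4 + 170 → 7746; Group 7 − 490 → 11104
Giving 6384 / 6174 / 7380 / 7746 / 4430 / 12103 / 11104.
Period 2.
Births: 7380 × 0.547 = 4037, 7746 × 0.281 = 2177, 4430 × 0.055 = 244 — total 6458
Group 2: 6384 × 0.98 = 6256
Group 3: 6174 × 0.971 = 5995
Group 4: 7380 × 0.947 = 6989
Group 5: 7746 × 0.963 = 7459
Group 6: 4430 × 0.931 = 4124
Group 7: 12103 × 0.935 = 11316
Net migration: Group 4 + 170 → 7159; Group 7 − 490 → 10826
Giving 6458 / 6256 / 5995 / 7159 / 7459 / 4124 / 10826.

6458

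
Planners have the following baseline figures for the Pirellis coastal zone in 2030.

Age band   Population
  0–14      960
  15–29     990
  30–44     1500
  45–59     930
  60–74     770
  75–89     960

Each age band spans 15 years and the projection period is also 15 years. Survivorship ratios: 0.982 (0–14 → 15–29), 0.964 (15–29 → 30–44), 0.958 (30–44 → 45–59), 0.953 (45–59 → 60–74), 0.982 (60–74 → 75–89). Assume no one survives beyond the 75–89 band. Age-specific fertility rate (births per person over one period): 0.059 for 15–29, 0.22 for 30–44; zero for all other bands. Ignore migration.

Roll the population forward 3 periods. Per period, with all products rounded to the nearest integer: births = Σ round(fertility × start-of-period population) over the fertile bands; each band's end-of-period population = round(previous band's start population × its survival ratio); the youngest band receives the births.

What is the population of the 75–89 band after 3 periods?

(Groups numbered youngest = 1 to oldest = 6.)
— Period 1 —
Births: 990 × 0.059 = 58 ; 1500 × 0.22 = 330 → 388
Group 2: 960 × 0.982 = 943
Group 3: 990 × 0.964 = 954
Group 4: 1500 × 0.958 = 1437
Group 5: 930 × 0.953 = 886
Group 6: 770 × 0.982 = 756
Population now: 0–14=388, 15–29=943, 30–44=954, 45–59=1437, 60–74=886, 75–89=756
— Period 2 —
Births: 943 × 0.059 = 56 ; 954 × 0.22 = 210 → 266
Group 2: 388 × 0.982 = 381
Group 3: 943 × 0.964 = 909
Group 4: 954 × 0.958 = 914
Group 5: 1437 × 0.953 = 1369
Group 6: 886 × 0.982 = 870
Population now: 0–14=266, 15–29=381, 30–44=909, 45–59=914, 60–74=1369, 75–89=870
— Period 3 —
Births: 381 × 0.059 = 22 ; 909 × 0.22 = 200 → 222
Group 2: 266 × 0.982 = 261
Group 3: 381 × 0.964 = 367
Group 4: 909 × 0.958 = 871
Group 5: 914 × 0.953 = 871
Group 6: 1369 × 0.982 = 1344
Population now: 0–14=222, 15–29=261, 30–44=367, 45–59=871, 60–74=871, 75–89=1344

1344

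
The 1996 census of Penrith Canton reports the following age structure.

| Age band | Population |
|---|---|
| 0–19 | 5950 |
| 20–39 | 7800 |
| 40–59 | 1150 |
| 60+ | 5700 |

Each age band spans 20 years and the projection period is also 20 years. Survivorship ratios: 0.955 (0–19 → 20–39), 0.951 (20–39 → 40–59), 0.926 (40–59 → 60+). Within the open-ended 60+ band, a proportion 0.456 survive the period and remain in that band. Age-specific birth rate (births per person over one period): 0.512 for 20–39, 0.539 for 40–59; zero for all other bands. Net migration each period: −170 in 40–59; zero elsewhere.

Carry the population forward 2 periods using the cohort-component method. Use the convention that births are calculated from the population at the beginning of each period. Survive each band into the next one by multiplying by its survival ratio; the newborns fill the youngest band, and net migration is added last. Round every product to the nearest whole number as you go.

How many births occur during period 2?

6816

(Bands numbered youngest = 1 to oldest = 4.)
Period 1:
Births: 7800 × 0.512 = 3994  |  1150 × 0.539 = 620 → 4614
Band 2: 5950 × 0.955 = 5682
Band 3: 7800 × 0.951 = 7418
Band 4: 1150 × 0.926 + 5700 × 0.456 = 1065 + 2599 = 3664
Net migration: Band 3 − 170 → 7248
Population now: 0–19=4614, 20–39=5682, 40–59=7248, 60+=3664
Period 2:
Births: 5682 × 0.512 = 2909  |  7248 × 0.539 = 3907 → 6816
Band 2: 4614 × 0.955 = 4406
Band 3: 5682 × 0.951 = 5404
Band 4: 7248 × 0.926 + 3664 × 0.456 = 6712 + 1671 = 8383
Net migration: Band 3 − 170 → 5234
Population now: 0–19=6816, 20–39=4406, 40–59=5234, 60+=8383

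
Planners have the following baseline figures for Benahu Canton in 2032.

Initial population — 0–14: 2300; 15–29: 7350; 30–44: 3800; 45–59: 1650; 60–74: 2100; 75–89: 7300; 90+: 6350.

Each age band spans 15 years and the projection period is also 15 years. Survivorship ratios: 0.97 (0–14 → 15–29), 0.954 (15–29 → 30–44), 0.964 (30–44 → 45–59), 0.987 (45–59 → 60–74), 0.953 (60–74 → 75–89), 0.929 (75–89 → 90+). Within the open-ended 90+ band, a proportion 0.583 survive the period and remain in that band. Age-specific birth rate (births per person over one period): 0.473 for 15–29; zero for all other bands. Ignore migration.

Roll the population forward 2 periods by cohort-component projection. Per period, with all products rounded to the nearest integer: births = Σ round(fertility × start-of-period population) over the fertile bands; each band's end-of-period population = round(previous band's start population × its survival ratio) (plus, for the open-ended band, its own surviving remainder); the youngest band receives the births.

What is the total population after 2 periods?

26454

[period 1]
Births: 7350 × 0.473 = 3477
15–29: 2300 × 0.97 = 2231
30–44: 7350 × 0.954 = 7012
45–59: 3800 × 0.964 = 3663
60–74: 1650 × 0.987 = 1629
75–89: 2100 × 0.953 = 2001
90+: 7300 × 0.929 + 6350 × 0.583 = 6782 + 3702 = 10484
Giving 3477 / 2231 / 7012 / 3663 / 1629 / 2001 / 10484.
[period 2]
Births: 2231 × 0.473 = 1055
15–29: 3477 × 0.97 = 3373
30–44: 2231 × 0.954 = 2128
45–59: 7012 × 0.964 = 6760
60–74: 3663 × 0.987 = 3615
75–89: 1629 × 0.953 = 1552
90+: 2001 × 0.929 + 10484 × 0.583 = 1859 + 6112 = 7971
Giving 1055 / 3373 / 2128 / 6760 / 3615 / 1552 / 7971.
Total after period 2: 1055 + 3373 + 2128 + 6760 + 3615 + 1552 + 7971 = 26454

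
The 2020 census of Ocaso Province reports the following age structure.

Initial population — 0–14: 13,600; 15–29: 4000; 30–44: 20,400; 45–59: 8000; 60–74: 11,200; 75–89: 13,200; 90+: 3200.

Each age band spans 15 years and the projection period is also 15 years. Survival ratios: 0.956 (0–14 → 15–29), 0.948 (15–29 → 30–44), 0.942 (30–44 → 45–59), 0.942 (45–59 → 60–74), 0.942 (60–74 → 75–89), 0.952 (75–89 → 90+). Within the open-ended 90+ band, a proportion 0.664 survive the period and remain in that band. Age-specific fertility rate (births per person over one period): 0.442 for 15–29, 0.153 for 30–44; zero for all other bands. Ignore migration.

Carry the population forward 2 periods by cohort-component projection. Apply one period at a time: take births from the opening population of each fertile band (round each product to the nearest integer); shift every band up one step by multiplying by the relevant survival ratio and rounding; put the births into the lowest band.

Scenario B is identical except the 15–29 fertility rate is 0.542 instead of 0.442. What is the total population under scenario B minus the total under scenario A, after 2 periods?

1682

Numbering the bands 1..7 from youngest to oldest:
After projecting period 1:
Births: 4000 × 0.442 = 1768, 20400 × 0.153 = 3121 → total 4889
Band 2: 13600 × 0.956 = 13002
Band 3: 4000 × 0.948 = 3792
Band 4: 20400 × 0.942 = 19217
Band 5: 8000 × 0.942 = 7536
Band 6: 11200 × 0.942 = 10550
Band 7: 13200 × 0.952 + 3200 × 0.664 = 12566 + 2125 = 14691
→ [4889, 13002, 3792, 19217, 7536, 10550, 14691]
After projecting period 2:
Births: 13002 × 0.442 = 5747, 3792 × 0.153 = 580 → total 6327
Band 2: 4889 × 0.956 = 4674
Band 3: 13002 × 0.948 = 12326
Band 4: 3792 × 0.942 = 3572
Band 5: 19217 × 0.942 = 18102
Band 6: 7536 × 0.942 = 7099
Band 7: 10550 × 0.952 + 14691 × 0.664 = 10044 + 9755 = 19799
→ [6327, 4674, 12326, 3572, 18102, 7099, 19799]
Scenario A total after 2 periods: 71899
Scenario B projection —
After projecting period 1:
Births: 4000 × 0.542 = 2168, 20400 × 0.153 = 3121 → total 5289
Band 2: 13600 × 0.956 = 13002
Band 3: 4000 × 0.948 = 3792
Band 4: 20400 × 0.942 = 19217
Band 5: 8000 × 0.942 = 7536
Band 6: 11200 × 0.942 = 10550
Band 7: 13200 × 0.952 + 3200 × 0.664 = 12566 + 2125 = 14691
→ [5289, 13002, 3792, 19217, 7536, 10550, 14691]
After projecting period 2:
Births: 13002 × 0.542 = 7047, 3792 × 0.153 = 580 → total 7627
Band 2: 5289 × 0.956 = 5056
Band 3: 13002 × 0.948 = 12326
Band 4: 3792 × 0.942 = 3572
Band 5: 19217 × 0.942 = 18102
Band 6: 7536 × 0.942 = 7099
Band 7: 10550 × 0.952 + 14691 × 0.664 = 10044 + 9755 = 19799
→ [7627, 5056, 12326, 3572, 18102, 7099, 19799]
Scenario B total after 2 periods: 73581
Difference B − A = 73581 − 71899 = 1682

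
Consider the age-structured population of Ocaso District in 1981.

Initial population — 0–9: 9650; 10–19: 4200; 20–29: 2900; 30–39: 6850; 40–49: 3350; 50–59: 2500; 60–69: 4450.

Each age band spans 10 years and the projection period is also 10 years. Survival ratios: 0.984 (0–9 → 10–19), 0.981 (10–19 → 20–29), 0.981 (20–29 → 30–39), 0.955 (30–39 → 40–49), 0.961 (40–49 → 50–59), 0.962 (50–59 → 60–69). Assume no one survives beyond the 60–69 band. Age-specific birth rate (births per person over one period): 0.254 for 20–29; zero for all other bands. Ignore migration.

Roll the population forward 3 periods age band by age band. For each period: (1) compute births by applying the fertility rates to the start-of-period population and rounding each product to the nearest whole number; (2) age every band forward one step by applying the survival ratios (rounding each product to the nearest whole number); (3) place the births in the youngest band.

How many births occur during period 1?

737

[period 1]
Births: 2900 × 0.254 = 737
10–19: 9650 × 0.984 = 9496
20–29: 4200 × 0.981 = 4120
30–39: 2900 × 0.981 = 2845
40–49: 6850 × 0.955 = 6542
50–59: 3350 × 0.961 = 3219
60–69: 2500 × 0.962 = 2405
Population now: 0–9=737, 10–19=9496, 20–29=4120, 30–39=2845, 40–49=6542, 50–59=3219, 60–69=2405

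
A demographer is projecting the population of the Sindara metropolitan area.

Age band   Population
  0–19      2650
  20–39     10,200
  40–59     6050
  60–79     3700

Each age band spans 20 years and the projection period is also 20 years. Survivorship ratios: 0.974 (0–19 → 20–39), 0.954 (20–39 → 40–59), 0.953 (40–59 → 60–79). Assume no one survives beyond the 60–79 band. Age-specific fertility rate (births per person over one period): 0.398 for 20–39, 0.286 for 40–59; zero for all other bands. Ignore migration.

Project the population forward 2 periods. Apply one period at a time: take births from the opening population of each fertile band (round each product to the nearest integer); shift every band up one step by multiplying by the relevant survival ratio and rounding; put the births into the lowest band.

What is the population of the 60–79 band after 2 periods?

9274

— Period 1 —
Births: 10200 × 0.398 = 4060 ; 6050 × 0.286 = 1730 ⇒ total 5790
20–39: 2650 × 0.974 = 2581
40–59: 10200 × 0.954 = 9731
60–79: 6050 × 0.953 = 5766
Giving 5790 / 2581 / 9731 / 5766.
— Period 2 —
Births: 2581 × 0.398 = 1027 ; 9731 × 0.286 = 2783 ⇒ total 3810
20–39: 5790 × 0.974 = 5639
40–59: 2581 × 0.954 = 2462
60–79: 9731 × 0.953 = 9274
Giving 3810 / 5639 / 2462 / 9274.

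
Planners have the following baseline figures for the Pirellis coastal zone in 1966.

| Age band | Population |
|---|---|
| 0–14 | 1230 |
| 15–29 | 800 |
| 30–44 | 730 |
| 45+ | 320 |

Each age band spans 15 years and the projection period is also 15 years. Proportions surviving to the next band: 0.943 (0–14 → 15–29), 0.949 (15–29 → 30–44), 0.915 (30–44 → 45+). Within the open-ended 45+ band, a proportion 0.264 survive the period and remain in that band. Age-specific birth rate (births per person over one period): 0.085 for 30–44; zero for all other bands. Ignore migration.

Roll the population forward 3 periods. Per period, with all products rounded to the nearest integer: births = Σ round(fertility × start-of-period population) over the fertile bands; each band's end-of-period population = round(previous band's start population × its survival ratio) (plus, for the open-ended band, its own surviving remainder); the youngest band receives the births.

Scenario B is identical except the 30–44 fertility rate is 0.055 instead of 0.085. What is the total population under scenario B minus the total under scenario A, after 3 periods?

Call the bands 1 to 4, youngest first.
[period 1]
Births: 730 * 0.085 = 62
Band 2: 1230 * 0.943 = 1160
Band 3: 800 * 0.949 = 759
Band 4: 730 * 0.915 + 320 * 0.264 = 668 + 84 = 752
Giving 62 / 1160 / 759 / 752.
[period 2]
Births: 759 * 0.085 = 65
Band 2: 62 * 0.943 = 58
Band 3: 1160 * 0.949 = 1101
Band 4: 759 * 0.915 + 752 * 0.264 = 694 + 199 = 893
Giving 65 / 58 / 1101 / 893.
[period 3]
Births: 1101 * 0.085 = 94
Band 2: 65 * 0.943 = 61
Band 3: 58 * 0.949 = 55
Band 4: 1101 * 0.915 + 893 * 0.264 = 1007 + 236 = 1243
Giving 94 / 61 / 55 / 1243.
Scenario A total after 3 periods: 1453
Scenario B projection —
[period 1]
Births: 730 * 0.055 = 40
Band 2: 1230 * 0.943 = 1160
Band 3: 800 * 0.949 = 759
Band 4: 730 * 0.915 + 320 * 0.264 = 668 + 84 = 752
Giving 40 / 1160 / 759 / 752.
[period 2]
Births: 759 * 0.055 = 42
Band 2: 40 * 0.943 = 38
Band 3: 1160 * 0.949 = 1101
Band 4: 759 * 0.915 + 752 * 0.264 = 694 + 199 = 893
Giving 42 / 38 / 1101 / 893.
[period 3]
Births: 1101 * 0.055 = 61
Band 2: 42 * 0.943 = 40
Band 3: 38 * 0.949 = 36
Band 4: 1101 * 0.915 + 893 * 0.264 = 1007 + 236 = 1243
Giving 61 / 40 / 36 / 1243.
Scenario B total after 3 periods: 1380
Difference B − A = 1380 − 1453 = -73

-73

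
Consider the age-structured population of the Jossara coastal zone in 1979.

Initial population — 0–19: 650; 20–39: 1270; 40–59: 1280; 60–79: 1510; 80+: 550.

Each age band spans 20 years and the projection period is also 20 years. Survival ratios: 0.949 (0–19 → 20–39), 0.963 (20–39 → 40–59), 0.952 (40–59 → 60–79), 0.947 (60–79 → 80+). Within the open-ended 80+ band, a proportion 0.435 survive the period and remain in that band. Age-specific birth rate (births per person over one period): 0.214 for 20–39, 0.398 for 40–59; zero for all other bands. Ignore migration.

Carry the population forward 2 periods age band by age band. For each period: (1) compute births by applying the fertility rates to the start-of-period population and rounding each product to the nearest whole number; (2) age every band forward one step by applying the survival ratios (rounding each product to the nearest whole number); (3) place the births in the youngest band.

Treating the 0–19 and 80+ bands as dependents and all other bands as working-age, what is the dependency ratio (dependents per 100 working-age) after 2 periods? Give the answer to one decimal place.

100.0

[period 1]
Births: 1270 * 0.214 = 272  |  1280 * 0.398 = 509 ⇒ total 781
20–39: 650 * 0.949 = 617
40–59: 1270 * 0.963 = 1223
60–79: 1280 * 0.952 = 1219
80+: 1510 * 0.947 + 550 * 0.435 = 1430 + 239 = 1669
Population now: 0–19=781, 20–39=617, 40–59=1223, 60–79=1219, 80+=1669
[period 2]
Births: 617 * 0.214 = 132  |  1223 * 0.398 = 487 ⇒ total 619
20–39: 781 * 0.949 = 741
40–59: 617 * 0.963 = 594
60–79: 1223 * 0.952 = 1164
80+: 1219 * 0.947 + 1669 * 0.435 = 1154 + 726 = 1880
Population now: 0–19=619, 20–39=741, 40–59=594, 60–79=1164, 80+=1880
Dependents (band 0–19 + band 80+) = 619 + 1880 = 2499; working-age = 2499; ratio = 2499/2499 × 100 = 100.0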